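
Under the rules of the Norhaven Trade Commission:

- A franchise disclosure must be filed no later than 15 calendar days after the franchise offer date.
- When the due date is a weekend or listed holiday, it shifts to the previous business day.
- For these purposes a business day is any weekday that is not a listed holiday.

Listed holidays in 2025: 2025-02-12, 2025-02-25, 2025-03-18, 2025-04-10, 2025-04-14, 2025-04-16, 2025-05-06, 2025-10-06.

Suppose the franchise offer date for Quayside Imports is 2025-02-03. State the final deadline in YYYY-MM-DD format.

2025-02-18

15 calendar days after 2025-02-03 is 2025-02-18.
2025-02-18 is a Tuesday and not a listed holiday, so it stands.
So the filing is due 2025-02-18.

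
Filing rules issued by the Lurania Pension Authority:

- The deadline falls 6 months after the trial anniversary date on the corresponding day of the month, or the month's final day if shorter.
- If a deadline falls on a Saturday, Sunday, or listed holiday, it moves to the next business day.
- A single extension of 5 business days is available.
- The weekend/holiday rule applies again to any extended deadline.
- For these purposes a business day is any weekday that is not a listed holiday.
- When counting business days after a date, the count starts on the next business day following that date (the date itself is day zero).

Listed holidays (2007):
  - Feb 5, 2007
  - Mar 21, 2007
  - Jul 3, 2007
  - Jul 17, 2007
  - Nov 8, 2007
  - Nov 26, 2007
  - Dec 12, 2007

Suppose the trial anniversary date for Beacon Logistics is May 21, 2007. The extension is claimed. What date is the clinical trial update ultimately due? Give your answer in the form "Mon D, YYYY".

Nov 29, 2007

6 months from May 21, 2007 is Nov 21, 2007.
Since Nov 21, 2007 is a Wednesday and not a holiday, the date is unchanged.
Applying the 5-business-day extension: 5 business days after Nov 21, 2007 is Nov 29, 2007.
Since Nov 29, 2007 is a Thursday and not a holiday, the date is unchanged.
Final deadline: Nov 29, 2007.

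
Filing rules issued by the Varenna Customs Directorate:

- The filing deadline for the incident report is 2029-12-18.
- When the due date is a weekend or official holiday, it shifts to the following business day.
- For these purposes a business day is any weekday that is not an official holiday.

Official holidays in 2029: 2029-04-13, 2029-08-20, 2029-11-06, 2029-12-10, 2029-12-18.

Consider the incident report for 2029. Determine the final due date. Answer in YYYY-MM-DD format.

Start from the fixed due date, 2029-12-18.
2029-12-18 is a listed holiday, so it moves to the next business day, 2029-12-19 (Wednesday).
The final due date is 2029-12-19.

2029-12-19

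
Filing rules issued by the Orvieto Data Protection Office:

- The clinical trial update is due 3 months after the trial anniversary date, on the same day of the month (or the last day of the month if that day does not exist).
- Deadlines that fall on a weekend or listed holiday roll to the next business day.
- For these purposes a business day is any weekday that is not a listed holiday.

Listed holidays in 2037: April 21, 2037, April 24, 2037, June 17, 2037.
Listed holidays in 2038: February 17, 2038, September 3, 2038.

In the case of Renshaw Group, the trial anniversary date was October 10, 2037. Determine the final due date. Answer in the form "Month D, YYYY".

January 11, 2038

3 months after October 10, 2037, on the same day of the month, is January 10, 2038.
Because January 10, 2038 is a Sunday, the deadline becomes January 11, 2038 (Monday).
The final due date is January 11, 2038.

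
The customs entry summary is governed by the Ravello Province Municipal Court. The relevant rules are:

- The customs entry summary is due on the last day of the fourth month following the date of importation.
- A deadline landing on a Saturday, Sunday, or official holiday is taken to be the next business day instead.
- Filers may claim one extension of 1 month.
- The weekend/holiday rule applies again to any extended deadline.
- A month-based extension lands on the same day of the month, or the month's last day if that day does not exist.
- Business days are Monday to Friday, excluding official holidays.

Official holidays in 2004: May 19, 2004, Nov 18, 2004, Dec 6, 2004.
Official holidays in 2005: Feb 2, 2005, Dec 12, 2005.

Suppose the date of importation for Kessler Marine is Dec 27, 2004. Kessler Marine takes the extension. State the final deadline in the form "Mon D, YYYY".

Jun 2, 2005

4 months after Dec 27, 2004 is April 2005; that month ends on Apr 30, 2005.
Apr 30, 2005 is a Saturday; the next business day is May 2, 2005 (Monday).
Applying the 1 month extension: 1 month after May 2, 2005 is Jun 2, 2005.
Since Jun 2, 2005 is a Thursday and not a holiday, the date is unchanged.
So the filing is due Jun 2, 2005.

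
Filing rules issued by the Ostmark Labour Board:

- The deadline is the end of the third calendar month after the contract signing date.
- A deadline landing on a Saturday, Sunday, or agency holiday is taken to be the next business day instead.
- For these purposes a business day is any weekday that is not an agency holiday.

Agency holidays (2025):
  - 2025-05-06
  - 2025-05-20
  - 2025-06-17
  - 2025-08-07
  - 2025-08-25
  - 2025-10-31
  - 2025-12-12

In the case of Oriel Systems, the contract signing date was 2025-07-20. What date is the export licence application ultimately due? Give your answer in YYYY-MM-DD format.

3 months after 2025-07-20 falls in October 2025; the last day of that month is 2025-10-31.
2025-10-31 is a listed holiday, so it moves to the next business day, 2025-11-03 (Monday).
Final deadline: 2025-11-03.

2025-11-03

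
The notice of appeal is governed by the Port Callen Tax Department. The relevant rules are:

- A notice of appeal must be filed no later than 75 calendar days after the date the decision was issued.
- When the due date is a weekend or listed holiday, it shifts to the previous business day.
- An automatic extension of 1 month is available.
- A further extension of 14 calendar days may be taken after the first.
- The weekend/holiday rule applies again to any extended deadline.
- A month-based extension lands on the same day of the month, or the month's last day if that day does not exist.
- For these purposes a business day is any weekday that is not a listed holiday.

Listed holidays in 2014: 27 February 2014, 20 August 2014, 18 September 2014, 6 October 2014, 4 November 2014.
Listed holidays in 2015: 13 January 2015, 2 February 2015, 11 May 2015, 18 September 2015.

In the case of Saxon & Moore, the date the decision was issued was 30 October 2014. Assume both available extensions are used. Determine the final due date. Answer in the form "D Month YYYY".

75 calendar days after 30 October 2014 is 13 January 2015.
13 January 2015 is a listed holiday; the preceding business day is 12 January 2015 (Monday).
Applying the 1 month extension: 1 month after 12 January 2015 is 12 February 2015.
Since 12 February 2015 is a Thursday and not a holiday, the date is unchanged.
With the 14-day extension, 12 February 2015 becomes 26 February 2015.
26 February 2015 (Thursday) is already a business day.
The final due date is 26 February 2015.

26 February 2015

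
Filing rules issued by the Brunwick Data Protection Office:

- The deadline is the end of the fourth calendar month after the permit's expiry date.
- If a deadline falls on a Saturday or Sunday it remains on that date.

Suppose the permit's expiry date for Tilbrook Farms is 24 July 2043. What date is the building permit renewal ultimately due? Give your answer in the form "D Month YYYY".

30 November 2043

4 months after 24 July 2043 is November 2043; that month ends on 30 November 2043.
No adjustment is made for weekends or holidays, so 30 November 2043 stands.
So the filing is due 30 November 2043.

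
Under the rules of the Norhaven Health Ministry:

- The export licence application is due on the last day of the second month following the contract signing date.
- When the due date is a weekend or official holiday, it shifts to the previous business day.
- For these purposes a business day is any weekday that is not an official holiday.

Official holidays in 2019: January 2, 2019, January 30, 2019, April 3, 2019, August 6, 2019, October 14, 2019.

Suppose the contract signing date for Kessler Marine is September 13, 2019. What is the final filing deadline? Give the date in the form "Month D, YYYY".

November 29, 2019

2 months after September 13, 2019 is November 2019; that month ends on November 30, 2019.
November 30, 2019 is a Saturday; the preceding business day is November 29, 2019 (Friday).
The final due date is November 29, 2019.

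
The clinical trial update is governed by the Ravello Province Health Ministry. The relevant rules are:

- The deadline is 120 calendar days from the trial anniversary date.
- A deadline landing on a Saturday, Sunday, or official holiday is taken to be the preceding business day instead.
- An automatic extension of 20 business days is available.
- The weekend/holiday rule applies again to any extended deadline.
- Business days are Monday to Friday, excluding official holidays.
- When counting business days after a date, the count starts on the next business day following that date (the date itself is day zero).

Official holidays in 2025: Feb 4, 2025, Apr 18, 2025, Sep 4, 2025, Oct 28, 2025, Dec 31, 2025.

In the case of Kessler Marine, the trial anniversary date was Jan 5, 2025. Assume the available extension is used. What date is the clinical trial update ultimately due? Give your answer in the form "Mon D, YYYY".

Adding 120 calendar days to Jan 5, 2025 gives May 5, 2025.
Since May 5, 2025 is a Monday and not a holiday, the date is unchanged.
Counting 20 further business days from May 5, 2025 reaches Jun 2, 2025.
Jun 2, 2025 (Monday) is already a business day.
The final due date is Jun 2, 2025.

Jun 2, 2025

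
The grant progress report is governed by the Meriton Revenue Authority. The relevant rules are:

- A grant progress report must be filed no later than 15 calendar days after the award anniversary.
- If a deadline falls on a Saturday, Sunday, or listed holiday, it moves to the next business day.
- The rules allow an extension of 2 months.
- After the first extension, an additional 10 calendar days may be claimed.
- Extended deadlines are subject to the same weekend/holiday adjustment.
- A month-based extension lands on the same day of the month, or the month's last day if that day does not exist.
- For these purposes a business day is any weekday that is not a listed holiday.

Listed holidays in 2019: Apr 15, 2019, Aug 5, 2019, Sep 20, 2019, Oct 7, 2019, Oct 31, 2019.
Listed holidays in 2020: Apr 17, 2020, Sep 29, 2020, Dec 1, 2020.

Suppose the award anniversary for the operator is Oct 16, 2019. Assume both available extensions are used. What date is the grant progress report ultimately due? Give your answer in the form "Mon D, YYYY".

Adding 15 calendar days to Oct 16, 2019 gives Oct 31, 2019.
Oct 31, 2019 is a listed holiday; the next business day is Nov 1, 2019 (Friday).
Add 2 months to Nov 1, 2019: Jan 1, 2020.
Jan 1, 2020 (Wednesday) is already a business day.
Applying the 10-calendar-day extension: Jan 1, 2020 + 10 days = Jan 11, 2020.
Jan 11, 2020 is a Saturday, so it moves to the next business day, Jan 13, 2020 (Monday).
Deadline: Jan 13, 2020.

Jan 13, 2020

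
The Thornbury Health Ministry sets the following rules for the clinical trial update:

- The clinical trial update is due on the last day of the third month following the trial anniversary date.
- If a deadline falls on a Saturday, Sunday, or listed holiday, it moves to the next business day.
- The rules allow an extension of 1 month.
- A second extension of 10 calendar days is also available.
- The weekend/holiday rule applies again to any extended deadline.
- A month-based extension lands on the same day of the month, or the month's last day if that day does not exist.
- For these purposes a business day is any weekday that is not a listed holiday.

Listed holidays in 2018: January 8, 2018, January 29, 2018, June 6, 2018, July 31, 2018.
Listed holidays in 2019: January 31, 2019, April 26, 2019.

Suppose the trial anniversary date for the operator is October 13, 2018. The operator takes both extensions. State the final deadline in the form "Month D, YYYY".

3 months after October 13, 2018 falls in January 2019; the last day of that month is January 31, 2019.
Because January 31, 2019 is a listed holiday, the deadline becomes February 1, 2019 (Friday).
Applying the 1 month extension: 1 month after February 1, 2019 is March 1, 2019.
Since March 1, 2019 is a Friday and not a holiday, the date is unchanged.
With the 10-day extension, March 1, 2019 becomes March 11, 2019.
March 11, 2019 falls on a Monday, which is a business day, so no adjustment is needed.
The final due date is March 11, 2019.

March 11, 2019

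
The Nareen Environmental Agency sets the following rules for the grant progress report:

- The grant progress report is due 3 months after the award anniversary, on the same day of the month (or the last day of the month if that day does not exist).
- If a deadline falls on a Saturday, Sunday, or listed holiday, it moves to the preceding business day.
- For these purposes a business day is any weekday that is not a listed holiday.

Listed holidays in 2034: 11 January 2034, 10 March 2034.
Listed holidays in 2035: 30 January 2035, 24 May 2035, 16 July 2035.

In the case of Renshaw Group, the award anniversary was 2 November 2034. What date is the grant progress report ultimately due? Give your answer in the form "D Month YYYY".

2 February 2035

3 months from 2 November 2034 is 2 February 2035.
2 February 2035 (Friday) is already a business day.
So the filing is due 2 February 2035.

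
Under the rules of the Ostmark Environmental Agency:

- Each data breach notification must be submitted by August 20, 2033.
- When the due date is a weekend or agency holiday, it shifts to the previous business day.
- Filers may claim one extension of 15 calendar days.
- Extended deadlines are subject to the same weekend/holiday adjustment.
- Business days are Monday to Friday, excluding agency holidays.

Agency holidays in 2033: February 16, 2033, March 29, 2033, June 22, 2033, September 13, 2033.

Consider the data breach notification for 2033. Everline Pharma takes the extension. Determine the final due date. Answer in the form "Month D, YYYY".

September 2, 2033

Start from the fixed due date, August 20, 2033.
Because August 20, 2033 is a Saturday, the deadline becomes August 19, 2033 (Friday).
With the 15-day extension, August 19, 2033 becomes September 3, 2033.
September 3, 2033 falls on a Saturday. Rolling to the preceding business day gives September 2, 2033, a Friday.
The final due date is September 2, 2033.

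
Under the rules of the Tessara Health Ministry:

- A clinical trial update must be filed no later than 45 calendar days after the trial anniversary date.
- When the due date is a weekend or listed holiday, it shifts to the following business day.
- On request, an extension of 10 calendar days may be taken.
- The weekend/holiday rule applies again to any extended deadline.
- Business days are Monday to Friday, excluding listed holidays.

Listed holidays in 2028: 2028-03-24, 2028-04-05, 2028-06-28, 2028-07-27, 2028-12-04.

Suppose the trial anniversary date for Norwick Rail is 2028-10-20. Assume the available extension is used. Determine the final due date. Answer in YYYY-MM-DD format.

From 2028-10-20, 45 calendar days later is 2028-12-04.
2028-12-04 is a listed holiday, so it moves to the next business day, 2028-12-05 (Tuesday).
Applying the 10-calendar-day extension: 2028-12-05 + 10 days = 2028-12-15.
2028-12-15 is a Friday and not a listed holiday, so it stands.
The final due date is 2028-12-15.

2028-12-15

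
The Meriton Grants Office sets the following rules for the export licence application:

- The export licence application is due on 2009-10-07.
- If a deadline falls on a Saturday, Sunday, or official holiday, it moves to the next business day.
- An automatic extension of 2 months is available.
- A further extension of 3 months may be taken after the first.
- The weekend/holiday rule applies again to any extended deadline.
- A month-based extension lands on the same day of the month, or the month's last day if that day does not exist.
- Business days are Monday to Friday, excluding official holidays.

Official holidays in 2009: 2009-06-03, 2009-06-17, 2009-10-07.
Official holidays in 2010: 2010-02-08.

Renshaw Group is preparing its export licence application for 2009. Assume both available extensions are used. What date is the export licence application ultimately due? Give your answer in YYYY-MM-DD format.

2010-03-08

The statutory due date is 2009-10-07.
2009-10-07 is a listed holiday; the next business day is 2009-10-08 (Thursday).
Applying the 2 months extension: 2 months after 2009-10-08 is 2009-12-08.
2009-12-08 falls on a Tuesday, which is a business day, so no adjustment is needed.
Applying the 3 months extension: 3 months after 2009-12-08 is 2010-03-08.
2010-03-08 falls on a Monday, which is a business day, so no adjustment is needed.
So the filing is due 2010-03-08.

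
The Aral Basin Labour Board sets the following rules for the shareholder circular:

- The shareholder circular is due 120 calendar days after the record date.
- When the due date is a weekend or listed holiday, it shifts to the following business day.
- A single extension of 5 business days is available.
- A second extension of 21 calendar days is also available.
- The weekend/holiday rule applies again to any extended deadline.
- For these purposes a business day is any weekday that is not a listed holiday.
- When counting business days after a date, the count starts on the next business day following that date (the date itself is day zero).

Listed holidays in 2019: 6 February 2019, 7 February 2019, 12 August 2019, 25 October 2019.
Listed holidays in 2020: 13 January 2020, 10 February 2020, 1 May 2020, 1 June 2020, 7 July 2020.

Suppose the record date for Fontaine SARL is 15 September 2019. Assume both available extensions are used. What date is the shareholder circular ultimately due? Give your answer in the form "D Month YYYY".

From 15 September 2019, 120 calendar days later is 13 January 2020.
Because 13 January 2020 is a listed holiday, the deadline becomes 14 January 2020 (Tuesday).
The 5-business-day extension runs from 14 January 2020 to 21 January 2020.
21 January 2020 is a Tuesday and not a listed holiday, so it stands.
The 21-calendar-day extension moves the deadline from 21 January 2020 to 11 February 2020.
11 February 2020 is a Tuesday and not a listed holiday, so it stands.
So the filing is due 11 February 2020.

11 February 2020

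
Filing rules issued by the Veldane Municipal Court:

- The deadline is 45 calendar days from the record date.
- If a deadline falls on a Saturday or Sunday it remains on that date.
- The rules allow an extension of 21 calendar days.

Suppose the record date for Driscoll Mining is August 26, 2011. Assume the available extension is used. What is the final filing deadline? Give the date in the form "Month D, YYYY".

October 31, 2011

From August 26, 2011, 45 calendar days later is October 10, 2011.
October 10, 2011 is a Monday; no weekend or holiday adjustment applies.
The 21-calendar-day extension moves the deadline from October 10, 2011 to October 31, 2011.
No adjustment is made for weekends or holidays, so October 31, 2011 stands.
So the filing is due October 31, 2011.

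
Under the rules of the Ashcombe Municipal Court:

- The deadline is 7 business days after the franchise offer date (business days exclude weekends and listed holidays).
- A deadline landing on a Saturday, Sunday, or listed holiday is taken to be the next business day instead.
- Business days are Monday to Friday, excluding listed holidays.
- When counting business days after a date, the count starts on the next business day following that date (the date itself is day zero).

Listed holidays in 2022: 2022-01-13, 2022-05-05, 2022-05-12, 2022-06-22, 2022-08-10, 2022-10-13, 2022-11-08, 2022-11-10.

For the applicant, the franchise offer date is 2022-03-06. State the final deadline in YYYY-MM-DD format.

2022-03-15

Counting 7 business days after 2022-03-06 (skipping weekends and listed holidays) reaches 2022-03-15.
Since 2022-03-15 is a Tuesday and not a holiday, the date is unchanged.
The final due date is 2022-03-15.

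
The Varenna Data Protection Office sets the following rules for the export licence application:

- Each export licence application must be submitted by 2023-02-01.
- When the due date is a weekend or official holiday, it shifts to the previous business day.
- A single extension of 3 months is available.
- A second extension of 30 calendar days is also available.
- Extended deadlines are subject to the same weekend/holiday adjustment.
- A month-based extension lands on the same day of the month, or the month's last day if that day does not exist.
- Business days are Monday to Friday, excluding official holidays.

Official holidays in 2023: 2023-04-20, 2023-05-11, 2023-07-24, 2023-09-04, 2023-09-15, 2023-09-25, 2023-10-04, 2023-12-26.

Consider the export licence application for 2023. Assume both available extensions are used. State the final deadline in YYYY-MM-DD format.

2023-05-31

The stated deadline is 2023-02-01.
2023-02-01 (Wednesday) is already a business day.
Add 3 months to 2023-02-01: 2023-05-01.
2023-05-01 is a Monday and not a listed holiday, so it stands.
The 30-calendar-day extension moves the deadline from 2023-05-01 to 2023-05-31.
Since 2023-05-31 is a Wednesday and not a holiday, the date is unchanged.
Final deadline: 2023-05-31.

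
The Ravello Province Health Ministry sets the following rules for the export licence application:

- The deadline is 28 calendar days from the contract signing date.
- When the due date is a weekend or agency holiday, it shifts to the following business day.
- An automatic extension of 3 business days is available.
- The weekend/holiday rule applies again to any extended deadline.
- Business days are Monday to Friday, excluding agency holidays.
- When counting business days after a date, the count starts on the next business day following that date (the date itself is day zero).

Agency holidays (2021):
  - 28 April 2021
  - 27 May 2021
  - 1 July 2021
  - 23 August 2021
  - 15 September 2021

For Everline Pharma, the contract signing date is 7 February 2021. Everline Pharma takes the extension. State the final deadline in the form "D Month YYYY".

11 March 2021

Trigger date 7 February 2021 + 28 calendar days = 7 March 2021.
7 March 2021 is a Sunday, so it moves to the next business day, 8 March 2021 (Monday).
Applying the 3-business-day extension: 3 business days after 8 March 2021 is 11 March 2021.
11 March 2021 falls on a Thursday, which is a business day, so no adjustment is needed.
Final deadline: 11 March 2021.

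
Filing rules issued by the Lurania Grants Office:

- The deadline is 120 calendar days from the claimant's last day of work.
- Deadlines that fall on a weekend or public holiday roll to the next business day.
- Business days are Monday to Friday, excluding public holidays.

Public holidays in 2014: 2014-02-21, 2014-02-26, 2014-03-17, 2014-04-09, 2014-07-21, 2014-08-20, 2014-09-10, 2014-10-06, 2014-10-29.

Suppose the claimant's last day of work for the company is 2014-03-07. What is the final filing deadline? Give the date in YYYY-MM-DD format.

Adding 120 calendar days to 2014-03-07 gives 2014-07-05.
2014-07-05 falls on a Saturday. Rolling to the next business day gives 2014-07-07, a Monday.
The final due date is 2014-07-07.

2014-07-07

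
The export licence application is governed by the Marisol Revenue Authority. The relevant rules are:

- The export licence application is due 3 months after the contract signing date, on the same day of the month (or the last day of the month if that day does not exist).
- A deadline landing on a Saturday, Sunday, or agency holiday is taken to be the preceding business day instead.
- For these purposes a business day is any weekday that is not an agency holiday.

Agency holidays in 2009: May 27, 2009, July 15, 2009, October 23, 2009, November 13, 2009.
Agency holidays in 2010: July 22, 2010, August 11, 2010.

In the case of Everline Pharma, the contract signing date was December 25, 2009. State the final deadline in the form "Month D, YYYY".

3 months after December 25, 2009, on the same day of the month, is March 25, 2010.
Since March 25, 2010 is a Thursday and not a holiday, the date is unchanged.
The final due date is March 25, 2010.

March 25, 2010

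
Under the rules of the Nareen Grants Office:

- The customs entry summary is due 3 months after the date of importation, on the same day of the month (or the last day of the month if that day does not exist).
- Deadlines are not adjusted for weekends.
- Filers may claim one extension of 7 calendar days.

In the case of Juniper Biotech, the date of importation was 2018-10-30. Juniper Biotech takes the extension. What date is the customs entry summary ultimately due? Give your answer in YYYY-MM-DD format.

3 months from 2018-10-30 is 2019-01-30.
2019-01-30 is a Wednesday; no weekend or holiday adjustment applies.
The 7-calendar-day extension moves the deadline from 2019-01-30 to 2019-02-06.
2019-02-06 is a Wednesday; no weekend or holiday adjustment applies.
Final deadline: 2019-02-06.

2019-02-06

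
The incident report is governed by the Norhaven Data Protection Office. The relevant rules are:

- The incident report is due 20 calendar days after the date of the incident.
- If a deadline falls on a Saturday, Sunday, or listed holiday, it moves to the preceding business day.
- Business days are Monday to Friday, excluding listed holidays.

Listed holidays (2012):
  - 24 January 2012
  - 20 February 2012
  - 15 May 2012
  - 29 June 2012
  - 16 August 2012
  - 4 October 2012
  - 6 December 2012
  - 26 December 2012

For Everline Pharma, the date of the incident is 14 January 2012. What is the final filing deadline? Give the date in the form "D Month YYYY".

3 February 2012

20 calendar days after 14 January 2012 is 3 February 2012.
3 February 2012 (Friday) is already a business day.
So the filing is due 3 February 2012.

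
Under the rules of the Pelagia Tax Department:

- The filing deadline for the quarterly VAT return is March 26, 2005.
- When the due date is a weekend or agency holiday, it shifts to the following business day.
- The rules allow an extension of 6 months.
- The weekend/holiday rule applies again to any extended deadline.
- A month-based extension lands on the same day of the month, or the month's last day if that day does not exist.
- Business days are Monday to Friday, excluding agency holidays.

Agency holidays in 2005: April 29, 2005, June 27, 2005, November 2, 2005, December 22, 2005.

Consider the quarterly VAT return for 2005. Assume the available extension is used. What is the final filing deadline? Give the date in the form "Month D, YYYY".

The statutory due date is March 26, 2005.
Because March 26, 2005 is a Saturday, the deadline becomes March 28, 2005 (Monday).
Add 6 months to March 28, 2005: September 28, 2005.
Since September 28, 2005 is a Wednesday and not a holiday, the date is unchanged.
Final deadline: September 28, 2005.

September 28, 2005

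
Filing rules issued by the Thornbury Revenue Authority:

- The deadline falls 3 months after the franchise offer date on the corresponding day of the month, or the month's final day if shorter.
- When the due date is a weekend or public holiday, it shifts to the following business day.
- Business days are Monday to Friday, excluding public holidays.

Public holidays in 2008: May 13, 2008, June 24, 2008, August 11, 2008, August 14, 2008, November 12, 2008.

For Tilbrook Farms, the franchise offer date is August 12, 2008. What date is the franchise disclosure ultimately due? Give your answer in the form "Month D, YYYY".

November 13, 2008

3 months after August 12, 2008, on the same day of the month, is November 12, 2008.
Because November 12, 2008 is a listed holiday, the deadline becomes November 13, 2008 (Thursday).
Final deadline: November 13, 2008.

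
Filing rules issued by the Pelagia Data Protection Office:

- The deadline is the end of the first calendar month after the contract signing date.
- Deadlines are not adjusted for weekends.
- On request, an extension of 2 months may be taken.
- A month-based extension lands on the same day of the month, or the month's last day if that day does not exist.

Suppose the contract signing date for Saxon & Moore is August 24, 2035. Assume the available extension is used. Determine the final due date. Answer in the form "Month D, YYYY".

November 30, 2035

The first month after August 24, 2035 is September 2035, whose last day is September 30, 2035.
September 30, 2035 is a Sunday; no weekend or holiday adjustment applies.
Add 2 months to September 30, 2035: November 30, 2035.
November 30, 2035 is a Friday; no weekend or holiday adjustment applies.
So the filing is due November 30, 2035.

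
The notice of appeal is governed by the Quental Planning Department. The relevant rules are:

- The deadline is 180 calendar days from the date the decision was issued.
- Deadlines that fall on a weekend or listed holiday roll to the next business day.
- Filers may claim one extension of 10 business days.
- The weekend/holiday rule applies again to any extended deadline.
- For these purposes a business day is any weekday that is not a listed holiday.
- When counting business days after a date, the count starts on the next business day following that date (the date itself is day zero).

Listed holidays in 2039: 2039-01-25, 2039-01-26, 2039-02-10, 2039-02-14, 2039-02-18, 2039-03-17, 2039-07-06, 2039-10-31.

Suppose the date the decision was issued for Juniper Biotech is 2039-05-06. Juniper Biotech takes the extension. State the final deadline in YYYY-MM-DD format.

2039-11-16

Trigger date 2039-05-06 + 180 calendar days = 2039-11-02.
2039-11-02 is a Wednesday and not a listed holiday, so it stands.
Applying the 10-business-day extension: 10 business days after 2039-11-02 is 2039-11-16.
2039-11-16 falls on a Wednesday, which is a business day, so no adjustment is needed.
Deadline: 2039-11-16.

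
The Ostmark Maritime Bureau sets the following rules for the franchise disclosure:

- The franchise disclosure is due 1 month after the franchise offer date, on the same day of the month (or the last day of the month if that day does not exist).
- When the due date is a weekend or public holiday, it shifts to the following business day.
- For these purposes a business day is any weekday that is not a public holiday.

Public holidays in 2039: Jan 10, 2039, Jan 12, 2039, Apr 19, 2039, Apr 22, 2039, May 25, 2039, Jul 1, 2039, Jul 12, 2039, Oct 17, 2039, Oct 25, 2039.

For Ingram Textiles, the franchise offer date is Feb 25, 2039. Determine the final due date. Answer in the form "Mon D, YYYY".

Mar 25, 2039

1 month from Feb 25, 2039 is Mar 25, 2039.
Mar 25, 2039 (Friday) is already a business day.
So the filing is due Mar 25, 2039.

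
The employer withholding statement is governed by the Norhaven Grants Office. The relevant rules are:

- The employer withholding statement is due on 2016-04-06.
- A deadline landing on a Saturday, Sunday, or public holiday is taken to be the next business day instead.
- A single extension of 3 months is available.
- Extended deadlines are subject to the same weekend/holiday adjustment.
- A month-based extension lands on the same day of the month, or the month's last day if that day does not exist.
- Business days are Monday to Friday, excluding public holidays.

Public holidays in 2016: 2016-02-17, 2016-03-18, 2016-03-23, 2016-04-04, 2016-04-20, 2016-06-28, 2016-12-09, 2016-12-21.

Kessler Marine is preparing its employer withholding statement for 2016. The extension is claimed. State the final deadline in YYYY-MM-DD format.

2016-07-06

Start from the fixed due date, 2016-04-06.
2016-04-06 falls on a Wednesday, which is a business day, so no adjustment is needed.
The 3 months extension carries 2016-04-06 to 2016-07-06.
2016-07-06 (Wednesday) is already a business day.
Final deadline: 2016-07-06.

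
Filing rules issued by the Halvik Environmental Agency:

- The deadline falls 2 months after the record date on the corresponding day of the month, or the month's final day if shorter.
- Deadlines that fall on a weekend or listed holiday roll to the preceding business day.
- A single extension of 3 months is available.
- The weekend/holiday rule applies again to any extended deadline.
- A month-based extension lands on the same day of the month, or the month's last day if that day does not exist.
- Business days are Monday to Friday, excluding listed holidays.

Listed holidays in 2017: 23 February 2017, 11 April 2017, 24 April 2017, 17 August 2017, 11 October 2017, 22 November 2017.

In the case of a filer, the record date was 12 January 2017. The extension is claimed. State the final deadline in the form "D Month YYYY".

9 June 2017

2 months from 12 January 2017 is 12 March 2017.
12 March 2017 is a Sunday; the preceding business day is 10 March 2017 (Friday).
The 3 months extension carries 10 March 2017 to 10 June 2017.
10 June 2017 is a Saturday, so it moves to the preceding business day, 9 June 2017 (Friday).
Final deadline: 9 June 2017.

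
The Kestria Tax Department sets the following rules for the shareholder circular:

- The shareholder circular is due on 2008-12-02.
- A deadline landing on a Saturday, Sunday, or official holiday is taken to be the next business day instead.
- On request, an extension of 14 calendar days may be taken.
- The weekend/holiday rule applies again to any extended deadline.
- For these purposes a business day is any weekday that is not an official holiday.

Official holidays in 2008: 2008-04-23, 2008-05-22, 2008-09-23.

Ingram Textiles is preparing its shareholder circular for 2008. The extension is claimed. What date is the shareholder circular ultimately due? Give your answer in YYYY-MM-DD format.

The statutory due date is 2008-12-02.
2008-12-02 (Tuesday) is already a business day.
Applying the 14-calendar-day extension: 2008-12-02 + 14 days = 2008-12-16.
2008-12-16 is a Tuesday and not a listed holiday, so it stands.
Final deadline: 2008-12-16.

2008-12-16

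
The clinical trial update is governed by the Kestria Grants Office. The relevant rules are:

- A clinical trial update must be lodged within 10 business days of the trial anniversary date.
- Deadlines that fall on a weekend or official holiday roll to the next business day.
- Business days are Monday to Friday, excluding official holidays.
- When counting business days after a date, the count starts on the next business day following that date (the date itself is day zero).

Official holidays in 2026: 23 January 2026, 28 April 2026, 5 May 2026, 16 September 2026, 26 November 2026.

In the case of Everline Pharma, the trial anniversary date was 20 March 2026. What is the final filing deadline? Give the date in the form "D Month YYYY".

Starting the day after 20 March 2026 and counting 10 business days lands on 3 April 2026.
3 April 2026 falls on a Friday, which is a business day, so no adjustment is needed.
Deadline: 3 April 2026.

3 April 2026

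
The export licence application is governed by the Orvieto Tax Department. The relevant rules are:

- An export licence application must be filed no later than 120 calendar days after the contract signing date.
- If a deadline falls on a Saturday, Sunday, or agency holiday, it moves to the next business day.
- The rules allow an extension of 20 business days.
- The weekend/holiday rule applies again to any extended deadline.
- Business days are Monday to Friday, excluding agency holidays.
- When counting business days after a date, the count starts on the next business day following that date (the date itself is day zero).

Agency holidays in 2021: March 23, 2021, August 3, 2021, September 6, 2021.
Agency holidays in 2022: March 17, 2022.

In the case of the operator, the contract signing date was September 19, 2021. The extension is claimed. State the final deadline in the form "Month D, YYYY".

February 14, 2022

From September 19, 2021, 120 calendar days later is January 17, 2022.
January 17, 2022 is a Monday and not a listed holiday, so it stands.
Counting 20 further business days from January 17, 2022 reaches February 14, 2022.
Since February 14, 2022 is a Monday and not a holiday, the date is unchanged.
So the filing is due February 14, 2022.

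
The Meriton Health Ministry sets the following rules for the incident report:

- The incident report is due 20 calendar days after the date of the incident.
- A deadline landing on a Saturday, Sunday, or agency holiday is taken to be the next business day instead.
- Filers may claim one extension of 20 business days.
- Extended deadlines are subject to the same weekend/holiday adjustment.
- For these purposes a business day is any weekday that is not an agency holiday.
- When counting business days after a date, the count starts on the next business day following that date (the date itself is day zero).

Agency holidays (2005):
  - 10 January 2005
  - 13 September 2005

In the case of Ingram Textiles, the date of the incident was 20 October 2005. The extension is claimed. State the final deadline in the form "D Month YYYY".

Trigger date 20 October 2005 + 20 calendar days = 9 November 2005.
9 November 2005 is a Wednesday and not a listed holiday, so it stands.
The 20-business-day extension runs from 9 November 2005 to 7 December 2005.
7 December 2005 falls on a Wednesday, which is a business day, so no adjustment is needed.
The final due date is 7 December 2005.

7 December 2005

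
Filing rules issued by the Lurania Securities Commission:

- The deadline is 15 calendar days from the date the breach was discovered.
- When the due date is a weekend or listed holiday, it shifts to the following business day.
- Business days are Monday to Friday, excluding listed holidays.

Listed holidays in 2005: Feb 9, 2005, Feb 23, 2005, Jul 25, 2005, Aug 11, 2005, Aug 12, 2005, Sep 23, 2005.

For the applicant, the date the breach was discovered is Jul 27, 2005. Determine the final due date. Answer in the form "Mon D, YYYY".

Trigger date Jul 27, 2005 + 15 calendar days = Aug 11, 2005.
Aug 11, 2005 is a listed holiday, so it moves to the next business day, Aug 15, 2005 (Monday).
Deadline: Aug 15, 2005.

Aug 15, 2005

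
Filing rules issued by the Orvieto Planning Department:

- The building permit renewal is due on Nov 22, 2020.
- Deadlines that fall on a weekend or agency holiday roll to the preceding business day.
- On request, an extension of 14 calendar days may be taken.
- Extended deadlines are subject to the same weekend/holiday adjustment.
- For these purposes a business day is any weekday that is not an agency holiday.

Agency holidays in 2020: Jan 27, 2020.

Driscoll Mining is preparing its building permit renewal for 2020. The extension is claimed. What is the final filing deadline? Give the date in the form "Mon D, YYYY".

Start from the fixed due date, Nov 22, 2020.
Nov 22, 2020 is a Sunday, so it moves to the preceding business day, Nov 20, 2020 (Friday).
Applying the 14-calendar-day extension: Nov 20, 2020 + 14 days = Dec 4, 2020.
Since Dec 4, 2020 is a Friday and not a holiday, the date is unchanged.
The final due date is Dec 4, 2020.

Dec 4, 2020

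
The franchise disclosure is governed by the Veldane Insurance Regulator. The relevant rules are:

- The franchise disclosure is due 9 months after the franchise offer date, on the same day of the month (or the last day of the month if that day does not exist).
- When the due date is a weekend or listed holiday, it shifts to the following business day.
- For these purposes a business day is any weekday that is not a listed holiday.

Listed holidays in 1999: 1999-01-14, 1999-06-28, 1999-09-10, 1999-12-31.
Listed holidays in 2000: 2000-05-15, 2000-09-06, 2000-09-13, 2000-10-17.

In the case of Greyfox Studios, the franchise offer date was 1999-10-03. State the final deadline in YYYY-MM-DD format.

2000-07-03

Moving 9 months forward from 1999-10-03 on the corresponding day gives 2000-07-03.
2000-07-03 falls on a Monday, which is a business day, so no adjustment is needed.
The final due date is 2000-07-03.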